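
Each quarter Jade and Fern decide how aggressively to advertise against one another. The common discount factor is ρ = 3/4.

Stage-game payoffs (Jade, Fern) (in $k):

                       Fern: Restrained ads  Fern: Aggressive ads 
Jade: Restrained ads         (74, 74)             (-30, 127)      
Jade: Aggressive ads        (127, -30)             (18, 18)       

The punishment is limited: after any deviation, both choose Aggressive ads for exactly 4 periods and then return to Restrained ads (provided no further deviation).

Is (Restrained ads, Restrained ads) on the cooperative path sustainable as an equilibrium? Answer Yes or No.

Yes

IC: ρ+…+ρ^4 ≥ (127−74)/(74−18) = 53/56.
At ρ = 3/4: partial sum = 2.0508 ≥ 0.9464. Cooperation sustainable.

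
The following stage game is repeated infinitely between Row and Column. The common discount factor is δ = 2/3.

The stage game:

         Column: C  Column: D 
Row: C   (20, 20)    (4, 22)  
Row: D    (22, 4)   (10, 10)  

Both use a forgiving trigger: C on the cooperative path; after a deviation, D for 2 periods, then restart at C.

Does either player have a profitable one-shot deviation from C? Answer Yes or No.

Comparing payoff streams over the 3 periods until play realigns: cooperate → 20(1+δ+…+δ^2); deviate → 22 + 10(δ+…+δ^2).
Cooperation is sustained iff (20−10)(δ+…+δ^2) ≥ 22−20.
δ+…+δ^2 = 2/3·(1−(2/3)^2)/(1−2/3) = 1.1111, and (22−20)/(20−10) = 0.2000.
1.1111 ≥ 0.2000, so cooperation is sustainable.

No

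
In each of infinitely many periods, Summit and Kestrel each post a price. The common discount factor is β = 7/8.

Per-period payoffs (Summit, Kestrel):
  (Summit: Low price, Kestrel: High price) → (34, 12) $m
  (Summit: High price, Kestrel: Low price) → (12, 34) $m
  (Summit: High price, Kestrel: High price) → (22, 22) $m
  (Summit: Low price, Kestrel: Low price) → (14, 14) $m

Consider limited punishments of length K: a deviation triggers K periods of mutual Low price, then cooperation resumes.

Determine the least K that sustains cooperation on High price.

2

Need Σ_{k=1}^{K} β^k ≥ (34−22)/(22−14) = 1.5000 at β = 7/8.
At K = 1 the sum is 0.8750 < 1.5000; at K = 2 it is 1.6406 ≥ 1.5000.
So the minimum punishment length is K = 2.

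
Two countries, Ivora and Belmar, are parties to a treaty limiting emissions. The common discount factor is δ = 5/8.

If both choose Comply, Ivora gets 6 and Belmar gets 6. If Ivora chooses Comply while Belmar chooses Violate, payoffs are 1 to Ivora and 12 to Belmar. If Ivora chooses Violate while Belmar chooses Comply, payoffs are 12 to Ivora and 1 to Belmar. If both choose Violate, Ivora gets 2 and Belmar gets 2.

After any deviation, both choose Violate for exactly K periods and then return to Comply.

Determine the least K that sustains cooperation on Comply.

5

Need Σ_{k=1}^{K} δ^k ≥ (12−6)/(6−2) = 1.5000 at δ = 5/8.
At K = 4 the sum is 1.4124 < 1.5000; at K = 5 it is 1.5077 ≥ 1.5000.
So the minimum punishment length is K = 5.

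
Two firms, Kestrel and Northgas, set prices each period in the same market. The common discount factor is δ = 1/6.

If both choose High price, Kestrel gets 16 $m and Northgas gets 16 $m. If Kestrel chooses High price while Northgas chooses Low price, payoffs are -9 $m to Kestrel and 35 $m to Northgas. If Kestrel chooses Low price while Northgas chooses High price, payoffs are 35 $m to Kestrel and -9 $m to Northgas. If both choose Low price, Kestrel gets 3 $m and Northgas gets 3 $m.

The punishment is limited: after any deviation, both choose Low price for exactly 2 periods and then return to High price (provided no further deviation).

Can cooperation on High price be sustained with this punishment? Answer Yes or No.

No

IC: δ+…+δ^2 ≥ (35−16)/(16−3) = 19/13.
At δ = 1/6: partial sum = 0.1944 < 1.4615. Cooperation not sustainable.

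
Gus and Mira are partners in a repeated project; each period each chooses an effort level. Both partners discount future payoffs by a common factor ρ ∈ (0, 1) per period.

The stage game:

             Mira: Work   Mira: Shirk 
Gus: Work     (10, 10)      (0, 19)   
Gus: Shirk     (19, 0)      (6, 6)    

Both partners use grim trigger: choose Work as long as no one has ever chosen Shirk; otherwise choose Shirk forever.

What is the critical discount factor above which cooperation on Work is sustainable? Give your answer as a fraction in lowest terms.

9/13

Cooperation forever yields 10 each period: 10/(1−ρ).
Deviating yields 19 once, then 6 forever: 19 + 6ρ/(1−ρ).
No profitable deviation requires 10/(1−ρ) ≥ 19 + 6ρ/(1−ρ).
Multiplying by (1−ρ): 10 ≥ 19(1−ρ) + 6ρ = 19 − 13ρ.
So 13ρ ≥ 9, i.e. ρ ≥ 9/13.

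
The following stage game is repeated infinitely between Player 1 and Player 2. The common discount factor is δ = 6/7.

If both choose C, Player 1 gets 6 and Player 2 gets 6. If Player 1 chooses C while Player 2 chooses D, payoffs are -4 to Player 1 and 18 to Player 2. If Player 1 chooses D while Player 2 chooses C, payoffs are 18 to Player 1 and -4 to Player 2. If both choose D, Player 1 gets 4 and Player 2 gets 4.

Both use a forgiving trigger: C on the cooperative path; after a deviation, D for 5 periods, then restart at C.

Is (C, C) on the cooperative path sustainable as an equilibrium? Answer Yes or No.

A one-shot deviation gives 18 now, then 4 for 5 periods, then back to 6.
Gain from deviating: (18−6) today; loss: (6−4) in each of the next 5 periods.
No-deviation condition: (6−4)(δ+…+δ^5) ≥ 18−6, i.e. δ+…+δ^5 ≥ 6.
At δ = 6/7: δ+…+δ^5 = 3.2240 < 6.0000.
So cooperation is not sustainable.

No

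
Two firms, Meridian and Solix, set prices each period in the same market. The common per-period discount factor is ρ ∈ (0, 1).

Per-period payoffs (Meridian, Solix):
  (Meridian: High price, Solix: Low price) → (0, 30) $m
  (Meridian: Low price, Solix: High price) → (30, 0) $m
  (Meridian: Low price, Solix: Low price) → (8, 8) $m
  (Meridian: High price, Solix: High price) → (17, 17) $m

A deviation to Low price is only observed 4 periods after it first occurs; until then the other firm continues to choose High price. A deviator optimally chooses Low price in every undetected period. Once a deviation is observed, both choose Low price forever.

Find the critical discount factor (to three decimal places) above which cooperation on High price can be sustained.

0.877

The best deviation is to choose Low price for all 4 undetected periods, earning 30 each, then 8 forever once detected.
Deviation value: 30(1−ρ^4)/(1−ρ) + 8ρ^4/(1−ρ); cooperation value: 17/(1−ρ).
IC: 17 ≥ 30(1−ρ^4) + 8ρ^4 = 30 − 22ρ^4.
So ρ^4 ≥ 13/22, giving ρ ≥ (13/22)^(1/4) ≈ 0.877.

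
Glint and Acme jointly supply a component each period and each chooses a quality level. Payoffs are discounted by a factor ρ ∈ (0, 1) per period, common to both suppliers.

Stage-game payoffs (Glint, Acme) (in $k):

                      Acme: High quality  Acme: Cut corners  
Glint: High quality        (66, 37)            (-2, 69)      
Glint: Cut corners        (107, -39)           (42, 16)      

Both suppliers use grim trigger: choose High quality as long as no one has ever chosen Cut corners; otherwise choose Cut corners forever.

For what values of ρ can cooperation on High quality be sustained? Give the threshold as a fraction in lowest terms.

41/65

Glint: cooperation gives 66 each period; deviation gives 107 once then 42 forever.
  66/(1−ρ) ≥ 107 + 42ρ/(1−ρ) ⇒ ρ ≥ 41/65.
Acme: cooperation gives 37 each period; deviation gives 69 once then 16 forever.
  ρ ≥ 32/53.
Both must hold, so the binding constraint is Glint's: ρ ≥ 41/65.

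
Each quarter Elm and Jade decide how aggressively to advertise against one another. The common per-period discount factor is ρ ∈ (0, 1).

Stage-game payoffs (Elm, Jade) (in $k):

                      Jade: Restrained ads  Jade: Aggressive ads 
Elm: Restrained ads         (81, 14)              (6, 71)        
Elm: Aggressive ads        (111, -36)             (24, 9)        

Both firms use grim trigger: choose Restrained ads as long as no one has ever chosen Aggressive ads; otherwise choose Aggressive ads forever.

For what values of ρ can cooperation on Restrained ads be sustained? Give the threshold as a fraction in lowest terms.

57/62

Elm's threshold: (111−81)/(111−24) = 10/29.
Jade's threshold: (71−14)/(71−9) = 57/62.
10/29 < 57/62, so Jade binds and ρ* = 57/62.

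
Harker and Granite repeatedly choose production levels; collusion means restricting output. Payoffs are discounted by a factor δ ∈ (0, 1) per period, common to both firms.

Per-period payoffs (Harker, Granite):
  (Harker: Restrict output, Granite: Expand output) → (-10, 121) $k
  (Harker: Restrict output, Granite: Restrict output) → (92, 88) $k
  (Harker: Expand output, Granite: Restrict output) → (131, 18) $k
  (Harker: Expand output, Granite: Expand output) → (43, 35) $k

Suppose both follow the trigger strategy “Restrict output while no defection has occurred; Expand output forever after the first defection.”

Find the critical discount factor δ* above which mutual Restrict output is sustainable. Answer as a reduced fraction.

For Harker: deviation gain 131−92 = 39, per-period punishment loss 92−43 = 49. IC gives δ ≥ 39/88.
For Granite: gain 33, loss 53 per period, so δ ≥ 33/86.
The tighter constraint is Harker's, so cooperation needs δ ≥ 39/88.

39/88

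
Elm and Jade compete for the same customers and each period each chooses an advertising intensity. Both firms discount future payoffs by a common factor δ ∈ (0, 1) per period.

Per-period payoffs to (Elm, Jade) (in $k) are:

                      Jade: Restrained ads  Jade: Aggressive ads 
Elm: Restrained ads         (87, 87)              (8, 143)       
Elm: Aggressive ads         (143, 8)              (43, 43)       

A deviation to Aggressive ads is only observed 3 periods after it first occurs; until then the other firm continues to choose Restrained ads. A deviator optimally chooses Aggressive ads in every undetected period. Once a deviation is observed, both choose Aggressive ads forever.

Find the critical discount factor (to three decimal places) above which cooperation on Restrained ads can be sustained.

A deviator earns 143 for 3 periods, then 43 forever; cooperating earns 87 forever. Multiplying the IC by (1−δ):
87 ≥ 143(1−δ^3) + 43δ^3, so 100·δ^3 ≥ 56 and δ^3 ≥ 14/25.
δ ≥ (14/25)^(1/3) ≈ 0.824.

0.824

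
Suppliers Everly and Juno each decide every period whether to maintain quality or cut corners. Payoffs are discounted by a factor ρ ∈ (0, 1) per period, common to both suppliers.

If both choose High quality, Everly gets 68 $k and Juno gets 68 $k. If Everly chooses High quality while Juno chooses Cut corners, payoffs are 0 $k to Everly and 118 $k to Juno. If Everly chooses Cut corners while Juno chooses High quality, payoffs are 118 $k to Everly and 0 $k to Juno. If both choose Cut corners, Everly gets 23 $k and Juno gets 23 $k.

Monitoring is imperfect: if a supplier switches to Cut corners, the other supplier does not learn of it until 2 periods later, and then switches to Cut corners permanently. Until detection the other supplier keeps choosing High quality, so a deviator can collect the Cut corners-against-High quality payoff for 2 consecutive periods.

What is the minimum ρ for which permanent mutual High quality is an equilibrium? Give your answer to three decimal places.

0.725

The best deviation is to choose Cut corners for all 2 undetected periods, earning 118 each, then 23 forever once detected.
Deviation value: 118(1−ρ^2)/(1−ρ) + 23ρ^2/(1−ρ); cooperation value: 68/(1−ρ).
IC: 68 ≥ 118(1−ρ^2) + 23ρ^2 = 118 − 95ρ^2.
So ρ^2 ≥ 50/95 = 10/19, giving ρ ≥ (10/19)^(1/2) ≈ 0.725.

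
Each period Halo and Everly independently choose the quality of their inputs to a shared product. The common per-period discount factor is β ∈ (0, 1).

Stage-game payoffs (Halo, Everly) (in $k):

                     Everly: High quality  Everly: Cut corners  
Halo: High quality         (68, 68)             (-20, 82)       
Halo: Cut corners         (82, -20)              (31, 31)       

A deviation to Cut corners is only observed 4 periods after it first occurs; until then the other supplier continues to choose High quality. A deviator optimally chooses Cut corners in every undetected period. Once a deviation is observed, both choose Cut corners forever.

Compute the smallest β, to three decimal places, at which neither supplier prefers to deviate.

The best deviation is to choose Cut corners for all 4 undetected periods, earning 82 each, then 31 forever once detected.
Deviation value: 82(1−β^4)/(1−β) + 31β^4/(1−β); cooperation value: 68/(1−β).
IC: 68 ≥ 82(1−β^4) + 31β^4 = 82 − 51β^4.
So β^4 ≥ 14/51, giving β ≥ (14/51)^(1/4) ≈ 0.724.

0.724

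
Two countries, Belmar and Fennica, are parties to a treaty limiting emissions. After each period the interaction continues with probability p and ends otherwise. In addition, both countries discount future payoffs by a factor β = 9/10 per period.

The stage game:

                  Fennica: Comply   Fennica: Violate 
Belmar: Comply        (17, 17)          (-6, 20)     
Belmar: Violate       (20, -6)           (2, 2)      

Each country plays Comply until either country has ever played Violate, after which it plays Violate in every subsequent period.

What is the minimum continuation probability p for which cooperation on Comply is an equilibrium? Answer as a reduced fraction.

With continuation probability p and discount β, the effective per-period discount factor is βp.
Grim-trigger IC: βp ≥ (20−17)/(20−2) = 1/6.
So p ≥ (1/6)/(9/10) = 5/27.

5/27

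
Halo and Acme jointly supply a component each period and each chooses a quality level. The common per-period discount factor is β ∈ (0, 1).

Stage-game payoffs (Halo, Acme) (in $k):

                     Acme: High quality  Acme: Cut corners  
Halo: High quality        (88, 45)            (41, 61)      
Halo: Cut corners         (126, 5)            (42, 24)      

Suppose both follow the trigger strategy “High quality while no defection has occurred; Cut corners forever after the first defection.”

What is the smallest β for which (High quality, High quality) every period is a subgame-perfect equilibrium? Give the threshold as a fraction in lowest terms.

For Halo: deviation gain 126−88 = 38, per-period punishment loss 88−42 = 46. IC gives β ≥ 38/84 = 19/42.
For Acme: gain 16, loss 21 per period, so β ≥ 16/37.
The tighter constraint is Halo's, so cooperation needs β ≥ 19/42.

19/42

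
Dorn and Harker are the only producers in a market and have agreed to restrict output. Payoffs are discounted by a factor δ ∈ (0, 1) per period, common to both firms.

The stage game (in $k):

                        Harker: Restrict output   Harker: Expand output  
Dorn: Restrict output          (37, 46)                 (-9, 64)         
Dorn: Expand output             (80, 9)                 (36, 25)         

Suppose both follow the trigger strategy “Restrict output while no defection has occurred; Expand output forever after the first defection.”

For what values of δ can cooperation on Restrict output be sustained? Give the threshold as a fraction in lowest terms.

Dorn's threshold: (80−37)/(80−36) = 43/44.
Harker's threshold: (64−46)/(64−25) = 6/13.
43/44 > 6/13, so Dorn binds and δ* = 43/44.

43/44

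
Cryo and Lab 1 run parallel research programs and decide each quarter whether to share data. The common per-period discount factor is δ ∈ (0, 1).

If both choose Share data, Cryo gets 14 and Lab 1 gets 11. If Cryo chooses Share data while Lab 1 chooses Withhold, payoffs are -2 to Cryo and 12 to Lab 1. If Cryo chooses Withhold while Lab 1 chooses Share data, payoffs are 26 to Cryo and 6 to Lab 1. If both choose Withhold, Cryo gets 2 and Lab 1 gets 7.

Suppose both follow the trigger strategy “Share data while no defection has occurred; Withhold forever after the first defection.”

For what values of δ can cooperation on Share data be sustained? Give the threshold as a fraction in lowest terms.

1/2

For Cryo: deviation gain 26−14 = 12, per-period punishment loss 14−2 = 12. IC gives δ ≥ 12/24 = 1/2.
For Lab 1: gain 1, loss 4 per period, so δ ≥ 1/5.
The tighter constraint is Cryo's, so cooperation needs δ ≥ 1/2.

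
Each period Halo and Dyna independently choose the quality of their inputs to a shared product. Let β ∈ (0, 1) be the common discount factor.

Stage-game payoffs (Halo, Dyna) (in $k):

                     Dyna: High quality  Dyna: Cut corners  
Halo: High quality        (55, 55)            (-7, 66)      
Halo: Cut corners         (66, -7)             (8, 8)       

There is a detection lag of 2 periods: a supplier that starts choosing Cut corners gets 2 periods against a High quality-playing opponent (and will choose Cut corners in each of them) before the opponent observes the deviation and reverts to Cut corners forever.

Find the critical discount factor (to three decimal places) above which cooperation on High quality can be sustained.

0.435

A deviator earns 66 for 2 periods, then 8 forever; cooperating earns 55 forever. Multiplying the IC by (1−β):
55 ≥ 66(1−β^2) + 8β^2, so 58·β^2 ≥ 11 and β^2 ≥ 11/58.
β ≥ (11/58)^(1/2) ≈ 0.435.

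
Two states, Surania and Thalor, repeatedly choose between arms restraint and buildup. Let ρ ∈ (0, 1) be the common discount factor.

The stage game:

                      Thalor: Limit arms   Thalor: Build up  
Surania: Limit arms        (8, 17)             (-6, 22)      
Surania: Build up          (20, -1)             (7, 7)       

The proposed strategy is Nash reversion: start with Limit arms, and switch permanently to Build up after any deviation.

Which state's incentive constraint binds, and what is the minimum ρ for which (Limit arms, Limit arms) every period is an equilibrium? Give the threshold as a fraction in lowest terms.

Surania: cooperation gives 8 each period; deviation gives 20 once then 7 forever.
  8/(1−ρ) ≥ 20 + 7ρ/(1−ρ) ⇒ ρ ≥ 12/13.
Thalor: cooperation gives 17 each period; deviation gives 22 once then 7 forever.
  ρ ≥ 5/15 = 1/3.
Both must hold, so the binding constraint is Surania's: ρ ≥ 12/13.

Surania; ρ ≥ 12/13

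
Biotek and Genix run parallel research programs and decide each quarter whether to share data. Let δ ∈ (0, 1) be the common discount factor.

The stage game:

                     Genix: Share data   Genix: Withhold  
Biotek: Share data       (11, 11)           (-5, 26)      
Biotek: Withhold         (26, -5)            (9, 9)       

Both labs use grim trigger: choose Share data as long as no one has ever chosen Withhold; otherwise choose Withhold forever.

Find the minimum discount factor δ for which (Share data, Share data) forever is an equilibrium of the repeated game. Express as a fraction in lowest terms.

11/(1−δ) ≥ 26 + 9δ/(1−δ)
11 ≥ 26 − 17δ
δ ≥ 15/17.

15/17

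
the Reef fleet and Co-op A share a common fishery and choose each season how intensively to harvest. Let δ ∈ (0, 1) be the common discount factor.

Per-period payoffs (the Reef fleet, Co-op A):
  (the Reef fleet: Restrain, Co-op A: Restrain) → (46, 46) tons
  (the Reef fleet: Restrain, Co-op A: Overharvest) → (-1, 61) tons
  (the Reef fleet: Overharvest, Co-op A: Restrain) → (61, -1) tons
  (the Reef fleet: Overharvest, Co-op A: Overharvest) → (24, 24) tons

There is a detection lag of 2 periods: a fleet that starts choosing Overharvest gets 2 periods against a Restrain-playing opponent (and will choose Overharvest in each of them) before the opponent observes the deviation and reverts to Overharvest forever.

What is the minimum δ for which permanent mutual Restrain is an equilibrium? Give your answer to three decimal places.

0.637

Deviating for the 2 undetected periods gains 61−46 = 15 per period over cooperation, then loses 46−24 = 22 per period forever once punishment starts.
Gain: 15(1 + δ + … + δ^1); loss: 22·δ^2/(1−δ).
No profitable deviation ⇔ 15(1−δ^2) ≤ 22·δ^2, i.e. δ^2 ≥ 15/(15+22) = 15/37.
Hence δ ≥ (15/37)^(1/2) ≈ 0.637.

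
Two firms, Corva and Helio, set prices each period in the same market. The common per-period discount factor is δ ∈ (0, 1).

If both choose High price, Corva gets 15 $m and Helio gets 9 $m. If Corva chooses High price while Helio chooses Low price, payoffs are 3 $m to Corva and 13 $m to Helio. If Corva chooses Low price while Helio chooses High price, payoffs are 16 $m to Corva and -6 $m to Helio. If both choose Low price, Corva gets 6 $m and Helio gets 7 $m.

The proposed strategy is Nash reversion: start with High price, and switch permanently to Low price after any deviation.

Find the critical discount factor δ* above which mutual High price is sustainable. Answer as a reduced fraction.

2/3

For Corva: deviation gain 16−15 = 1, per-period punishment loss 15−6 = 9. IC gives δ ≥ 1/10.
For Helio: gain 4, loss 2 per period, so δ ≥ 4/6 = 2/3.
The tighter constraint is Helio's, so cooperation needs δ ≥ 2/3.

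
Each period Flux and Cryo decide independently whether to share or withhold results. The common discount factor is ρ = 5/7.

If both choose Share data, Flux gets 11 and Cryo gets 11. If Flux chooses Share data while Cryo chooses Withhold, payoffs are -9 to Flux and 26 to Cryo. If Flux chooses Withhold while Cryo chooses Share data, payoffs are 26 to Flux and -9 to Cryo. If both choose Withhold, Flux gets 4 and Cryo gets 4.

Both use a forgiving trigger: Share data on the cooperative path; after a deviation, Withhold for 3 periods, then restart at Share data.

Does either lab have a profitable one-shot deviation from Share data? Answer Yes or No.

Yes

A one-shot deviation gives 26 now, then 4 for 3 periods, then back to 11.
Gain from deviating: (26−11) today; loss: (11−4) in each of the next 3 periods.
No-deviation condition: (11−4)(ρ+…+ρ^3) ≥ 26−11, i.e. ρ+…+ρ^3 ≥ 15/7.
At ρ = 5/7: ρ+…+ρ^3 = 1.5889 < 2.1429.
So cooperation is not sustainable.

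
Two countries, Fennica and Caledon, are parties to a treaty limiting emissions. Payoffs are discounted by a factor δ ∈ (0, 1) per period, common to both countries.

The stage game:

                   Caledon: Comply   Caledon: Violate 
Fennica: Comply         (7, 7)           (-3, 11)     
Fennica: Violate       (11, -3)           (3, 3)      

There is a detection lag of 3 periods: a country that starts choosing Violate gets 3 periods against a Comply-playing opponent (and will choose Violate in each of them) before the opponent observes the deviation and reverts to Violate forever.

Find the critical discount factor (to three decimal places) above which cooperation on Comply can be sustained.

The best deviation is to choose Violate for all 3 undetected periods, earning 11 each, then 3 forever once detected.
Deviation value: 11(1−δ^3)/(1−δ) + 3δ^3/(1−δ); cooperation value: 7/(1−δ).
IC: 7 ≥ 11(1−δ^3) + 3δ^3 = 11 − 8δ^3.
So δ^3 ≥ 4/8 = 1/2, giving δ ≥ (1/2)^(1/3) ≈ 0.794.

0.794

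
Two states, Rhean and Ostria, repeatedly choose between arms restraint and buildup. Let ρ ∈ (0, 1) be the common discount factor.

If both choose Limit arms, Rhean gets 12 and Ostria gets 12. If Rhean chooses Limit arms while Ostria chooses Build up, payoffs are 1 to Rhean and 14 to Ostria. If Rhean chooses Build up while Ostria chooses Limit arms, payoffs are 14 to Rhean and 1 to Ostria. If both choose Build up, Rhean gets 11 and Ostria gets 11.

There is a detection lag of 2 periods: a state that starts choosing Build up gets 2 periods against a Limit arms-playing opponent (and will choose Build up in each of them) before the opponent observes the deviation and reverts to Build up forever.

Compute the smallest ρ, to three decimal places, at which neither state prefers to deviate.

The best deviation is to choose Build up for all 2 undetected periods, earning 14 each, then 11 forever once detected.
Deviation value: 14(1−ρ^2)/(1−ρ) + 11ρ^2/(1−ρ); cooperation value: 12/(1−ρ).
IC: 12 ≥ 14(1−ρ^2) + 11ρ^2 = 14 − 3ρ^2.
So ρ^2 ≥ 2/3, giving ρ ≥ (2/3)^(1/2) ≈ 0.816.

0.816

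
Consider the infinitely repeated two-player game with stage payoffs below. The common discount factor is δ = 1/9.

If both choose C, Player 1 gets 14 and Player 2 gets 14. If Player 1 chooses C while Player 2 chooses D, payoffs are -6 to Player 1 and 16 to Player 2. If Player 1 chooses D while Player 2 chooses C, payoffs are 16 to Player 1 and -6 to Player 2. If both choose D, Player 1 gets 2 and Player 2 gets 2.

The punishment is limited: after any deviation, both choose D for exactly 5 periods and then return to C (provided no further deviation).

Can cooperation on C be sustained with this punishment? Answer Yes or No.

IC: δ+…+δ^5 ≥ (16−14)/(14−2) = 1/6.
At δ = 1/9: partial sum = 0.1250 < 0.1667. Cooperation not sustainable.

No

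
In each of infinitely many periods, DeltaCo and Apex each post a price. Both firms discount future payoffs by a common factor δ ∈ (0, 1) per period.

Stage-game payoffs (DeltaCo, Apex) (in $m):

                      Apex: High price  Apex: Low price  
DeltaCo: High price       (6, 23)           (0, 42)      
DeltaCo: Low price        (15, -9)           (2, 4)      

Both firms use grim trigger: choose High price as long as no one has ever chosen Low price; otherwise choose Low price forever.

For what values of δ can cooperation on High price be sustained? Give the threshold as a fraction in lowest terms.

DeltaCo's threshold: (15−6)/(15−2) = 9/13.
Apex's threshold: (42−23)/(42−4) = 1/2.
9/13 > 1/2, so DeltaCo binds and δ* = 9/13.

9/13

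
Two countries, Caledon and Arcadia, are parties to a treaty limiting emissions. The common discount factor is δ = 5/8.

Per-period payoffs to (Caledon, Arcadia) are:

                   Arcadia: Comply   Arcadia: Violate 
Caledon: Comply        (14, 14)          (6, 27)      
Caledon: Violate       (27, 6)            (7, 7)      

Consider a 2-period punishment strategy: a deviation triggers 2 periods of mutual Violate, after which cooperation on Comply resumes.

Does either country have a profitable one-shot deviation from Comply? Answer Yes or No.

Comparing payoff streams over the 3 periods until play realigns: cooperate → 14(1+δ+…+δ^2); deviate → 27 + 7(δ+…+δ^2).
Cooperation is sustained iff (14−7)(δ+…+δ^2) ≥ 27−14.
δ+…+δ^2 = 5/8·(1−(5/8)^2)/(1−5/8) = 1.0156, and (27−14)/(14−7) = 1.8571.
1.0156 < 1.8571, so cooperation is not sustainable.

Yes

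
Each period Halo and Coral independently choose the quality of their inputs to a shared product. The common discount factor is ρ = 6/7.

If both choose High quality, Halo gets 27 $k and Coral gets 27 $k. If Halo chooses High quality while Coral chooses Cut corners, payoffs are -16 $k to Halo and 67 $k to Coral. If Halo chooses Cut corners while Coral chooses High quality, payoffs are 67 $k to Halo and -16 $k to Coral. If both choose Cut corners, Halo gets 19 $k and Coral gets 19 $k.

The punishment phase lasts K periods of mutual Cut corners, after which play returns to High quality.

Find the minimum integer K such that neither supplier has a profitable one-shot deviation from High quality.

IC: ρ(1−ρ^K)/(1−ρ) ≥ (67−27)/(27−19) = 5.
With ρ = 6/7: need 1 − ρ^K ≥ 5·(1−6/7)/(6/7), i.e. ρ^K ≤ 0.1667.
Since (6/7)^11 = 0.1835 and (6/7)^12 = 0.1573, the smallest such K is 12.

12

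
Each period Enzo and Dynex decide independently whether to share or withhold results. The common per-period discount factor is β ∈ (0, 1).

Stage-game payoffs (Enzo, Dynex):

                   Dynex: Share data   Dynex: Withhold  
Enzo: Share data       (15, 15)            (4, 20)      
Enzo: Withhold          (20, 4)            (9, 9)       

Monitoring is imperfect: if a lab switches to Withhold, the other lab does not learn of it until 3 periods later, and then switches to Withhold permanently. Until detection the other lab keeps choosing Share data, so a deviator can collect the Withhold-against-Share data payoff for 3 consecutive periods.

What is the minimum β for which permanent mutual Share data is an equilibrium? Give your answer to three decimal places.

Deviating for the 3 undetected periods gains 20−15 = 5 per period over cooperation, then loses 15−9 = 6 per period forever once punishment starts.
Gain: 5(1 + β + … + β^2); loss: 6·β^3/(1−β).
No profitable deviation ⇔ 5(1−β^3) ≤ 6·β^3, i.e. β^3 ≥ 5/(5+6) = 5/11.
Hence β ≥ (5/11)^(1/3) ≈ 0.769.

0.769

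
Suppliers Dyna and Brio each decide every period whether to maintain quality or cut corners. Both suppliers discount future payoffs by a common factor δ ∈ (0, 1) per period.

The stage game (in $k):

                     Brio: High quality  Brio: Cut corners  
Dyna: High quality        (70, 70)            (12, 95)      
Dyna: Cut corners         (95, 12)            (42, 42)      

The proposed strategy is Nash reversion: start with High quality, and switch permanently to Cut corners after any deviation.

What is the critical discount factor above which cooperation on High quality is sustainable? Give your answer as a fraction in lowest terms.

One-period gain from deviating is 95 − 70 = 25. The loss is 70 − 42 = 28 in every subsequent period, with present value 28·δ/(1−δ).
Deviation is unprofitable when 28·δ/(1−δ) ≥ 25, i.e. δ/(1−δ) ≥ 25/28.
Equivalently δ ≥ 25/(25+28) = 25/53.

25/53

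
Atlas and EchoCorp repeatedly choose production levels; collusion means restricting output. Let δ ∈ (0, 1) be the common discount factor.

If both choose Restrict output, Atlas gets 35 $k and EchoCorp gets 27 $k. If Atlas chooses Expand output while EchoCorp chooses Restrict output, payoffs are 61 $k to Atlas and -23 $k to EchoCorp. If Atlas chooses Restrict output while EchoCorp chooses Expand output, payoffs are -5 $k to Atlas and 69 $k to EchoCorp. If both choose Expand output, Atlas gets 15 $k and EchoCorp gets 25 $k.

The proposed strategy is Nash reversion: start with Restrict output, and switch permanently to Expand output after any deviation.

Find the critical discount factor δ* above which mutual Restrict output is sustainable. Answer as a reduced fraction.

For Atlas: deviation gain 61−35 = 26, per-period punishment loss 35−15 = 20. IC gives δ ≥ 26/46 = 13/23.
For EchoCorp: gain 42, loss 2 per period, so δ ≥ 42/44 = 21/22.
The tighter constraint is EchoCorp's, so cooperation needs δ ≥ 21/22.

21/22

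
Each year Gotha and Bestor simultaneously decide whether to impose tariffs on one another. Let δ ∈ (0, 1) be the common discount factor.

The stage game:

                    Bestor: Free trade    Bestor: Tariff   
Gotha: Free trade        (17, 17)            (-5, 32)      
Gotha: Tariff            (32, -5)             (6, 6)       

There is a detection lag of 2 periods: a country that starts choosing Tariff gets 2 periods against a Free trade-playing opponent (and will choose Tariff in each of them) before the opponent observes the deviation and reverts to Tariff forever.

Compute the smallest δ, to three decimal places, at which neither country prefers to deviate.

The best deviation is to choose Tariff for all 2 undetected periods, earning 32 each, then 6 forever once detected.
Deviation value: 32(1−δ^2)/(1−δ) + 6δ^2/(1−δ); cooperation value: 17/(1−δ).
IC: 17 ≥ 32(1−δ^2) + 6δ^2 = 32 − 26δ^2.
So δ^2 ≥ 15/26, giving δ ≥ (15/26)^(1/2) ≈ 0.760.

0.760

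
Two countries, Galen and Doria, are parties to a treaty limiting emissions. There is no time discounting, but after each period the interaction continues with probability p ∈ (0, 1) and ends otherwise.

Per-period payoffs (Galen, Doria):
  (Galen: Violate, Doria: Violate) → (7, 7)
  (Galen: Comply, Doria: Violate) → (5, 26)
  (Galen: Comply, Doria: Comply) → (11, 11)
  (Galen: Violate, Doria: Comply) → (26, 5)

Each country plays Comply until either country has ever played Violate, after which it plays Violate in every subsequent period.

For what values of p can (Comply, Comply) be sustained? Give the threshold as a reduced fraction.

With no time discounting, the continuation probability p plays the role of the discount factor.
Grim-trigger IC: 11/(1−p) ≥ 26 + 7p/(1−p) ⇒ p ≥ (26−11)/(26−7) = 15/19.

15/19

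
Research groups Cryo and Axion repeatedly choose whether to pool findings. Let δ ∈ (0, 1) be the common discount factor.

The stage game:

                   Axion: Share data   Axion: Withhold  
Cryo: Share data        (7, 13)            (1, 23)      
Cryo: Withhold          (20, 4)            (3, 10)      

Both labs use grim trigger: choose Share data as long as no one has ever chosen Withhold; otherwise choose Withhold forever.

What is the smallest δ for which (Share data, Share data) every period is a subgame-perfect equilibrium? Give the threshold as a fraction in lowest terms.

10/13

For Cryo: deviation gain 20−7 = 13, per-period punishment loss 7−3 = 4. IC gives δ ≥ 13/17.
For Axion: gain 10, loss 3 per period, so δ ≥ 10/13.
The tighter constraint is Axion's, so cooperation needs δ ≥ 10/13.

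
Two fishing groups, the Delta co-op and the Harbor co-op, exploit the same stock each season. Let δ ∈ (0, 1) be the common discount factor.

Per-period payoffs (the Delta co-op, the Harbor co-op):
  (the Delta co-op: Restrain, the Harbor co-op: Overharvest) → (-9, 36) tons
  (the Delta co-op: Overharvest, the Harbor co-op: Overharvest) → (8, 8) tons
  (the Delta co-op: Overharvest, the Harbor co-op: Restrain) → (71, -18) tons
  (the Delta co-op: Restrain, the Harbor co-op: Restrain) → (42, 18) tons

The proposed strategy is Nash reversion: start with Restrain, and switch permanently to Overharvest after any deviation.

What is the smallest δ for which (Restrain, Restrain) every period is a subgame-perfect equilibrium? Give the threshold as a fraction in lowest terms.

9/14

For the Delta co-op: deviation gain 71−42 = 29, per-period punishment loss 42−8 = 34. IC gives δ ≥ 29/63.
For the Harbor co-op: gain 18, loss 10 per period, so δ ≥ 18/28 = 9/14.
The tighter constraint is the Harbor co-op's, so cooperation needs δ ≥ 9/14.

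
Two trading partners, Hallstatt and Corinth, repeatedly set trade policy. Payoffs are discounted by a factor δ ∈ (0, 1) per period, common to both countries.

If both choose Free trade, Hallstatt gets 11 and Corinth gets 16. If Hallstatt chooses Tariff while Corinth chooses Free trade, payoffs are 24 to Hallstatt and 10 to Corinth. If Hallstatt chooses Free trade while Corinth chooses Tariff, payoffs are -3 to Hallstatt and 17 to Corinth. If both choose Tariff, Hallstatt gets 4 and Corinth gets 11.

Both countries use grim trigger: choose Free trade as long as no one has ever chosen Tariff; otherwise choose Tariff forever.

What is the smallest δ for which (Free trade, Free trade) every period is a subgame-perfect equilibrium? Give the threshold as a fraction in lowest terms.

For Hallstatt: deviation gain 24−11 = 13, per-period punishment loss 11−4 = 7. IC gives δ ≥ 13/20.
For Corinth: gain 1, loss 5 per period, so δ ≥ 1/6.
The tighter constraint is Hallstatt's, so cooperation needs δ ≥ 13/20.

13/20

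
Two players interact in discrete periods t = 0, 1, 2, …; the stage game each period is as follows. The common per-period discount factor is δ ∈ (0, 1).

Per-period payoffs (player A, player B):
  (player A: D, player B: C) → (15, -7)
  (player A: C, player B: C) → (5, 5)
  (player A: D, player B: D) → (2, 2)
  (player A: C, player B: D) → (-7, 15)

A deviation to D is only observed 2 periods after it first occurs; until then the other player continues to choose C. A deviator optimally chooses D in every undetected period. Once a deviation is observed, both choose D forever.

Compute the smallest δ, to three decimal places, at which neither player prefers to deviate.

A deviator earns 15 for 2 periods, then 2 forever; cooperating earns 5 forever. Multiplying the IC by (1−δ):
5 ≥ 15(1−δ^2) + 2δ^2, so 13·δ^2 ≥ 10 and δ^2 ≥ 10/13.
δ ≥ (10/13)^(1/2) ≈ 0.877.

0.877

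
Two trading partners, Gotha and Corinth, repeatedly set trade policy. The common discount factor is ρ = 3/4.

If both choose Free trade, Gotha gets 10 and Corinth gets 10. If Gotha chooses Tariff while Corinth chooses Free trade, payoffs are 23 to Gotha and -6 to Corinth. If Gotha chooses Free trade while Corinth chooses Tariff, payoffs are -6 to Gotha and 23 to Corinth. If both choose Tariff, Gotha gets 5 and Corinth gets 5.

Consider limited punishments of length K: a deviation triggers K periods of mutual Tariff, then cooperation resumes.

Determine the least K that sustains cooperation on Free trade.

No profitable deviation requires (10−5)(ρ+…+ρ^K) ≥ 23−10, i.e. ρ+…+ρ^K ≥ 13/5 ≈ 2.6000.
With ρ = 3/4, the partial sums are K=1: 0.7500, K=2: 1.3125, …, K=6: 2.4661, K=7: 2.5995, K=8: 2.6997.
K = 8 is the first length at which the sum reaches 2.6000.

8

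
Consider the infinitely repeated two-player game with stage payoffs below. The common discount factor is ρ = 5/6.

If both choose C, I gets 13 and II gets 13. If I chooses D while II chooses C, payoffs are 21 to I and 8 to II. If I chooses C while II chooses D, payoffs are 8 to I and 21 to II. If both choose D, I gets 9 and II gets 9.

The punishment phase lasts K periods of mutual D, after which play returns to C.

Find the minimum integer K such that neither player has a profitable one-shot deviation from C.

Need Σ_{k=1}^{K} ρ^k ≥ (21−13)/(13−9) = 2.0000 at ρ = 5/6.
At K = 2 the sum is 1.5278 < 2.0000; at K = 3 it is 2.1065 ≥ 2.0000.
So the minimum punishment length is K = 3.

3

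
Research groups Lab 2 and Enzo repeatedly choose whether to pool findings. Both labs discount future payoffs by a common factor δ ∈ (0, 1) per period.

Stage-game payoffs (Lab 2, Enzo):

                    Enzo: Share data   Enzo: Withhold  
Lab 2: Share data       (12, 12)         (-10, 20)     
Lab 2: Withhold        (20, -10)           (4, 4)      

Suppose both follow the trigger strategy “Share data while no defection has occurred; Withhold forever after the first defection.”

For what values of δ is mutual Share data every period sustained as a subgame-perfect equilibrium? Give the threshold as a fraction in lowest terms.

1/2

Cooperation forever yields 12 each period: 12/(1−δ).
Deviating yields 20 once, then 4 forever: 20 + 4δ/(1−δ).
No profitable deviation requires 12/(1−δ) ≥ 20 + 4δ/(1−δ).
Multiplying by (1−δ): 12 ≥ 20(1−δ) + 4δ = 20 − 16δ.
So 16δ ≥ 8, i.e. δ ≥ 8/16 = 1/2.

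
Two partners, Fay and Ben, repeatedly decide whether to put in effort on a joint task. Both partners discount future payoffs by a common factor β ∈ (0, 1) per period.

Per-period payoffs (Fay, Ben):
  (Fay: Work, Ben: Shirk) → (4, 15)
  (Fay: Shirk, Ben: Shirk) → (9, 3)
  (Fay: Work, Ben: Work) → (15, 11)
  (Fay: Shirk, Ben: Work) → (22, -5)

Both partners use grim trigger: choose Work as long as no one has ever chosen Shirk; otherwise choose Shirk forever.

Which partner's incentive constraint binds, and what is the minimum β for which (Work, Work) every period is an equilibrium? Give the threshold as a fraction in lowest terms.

Fay: cooperation gives 15 each period; deviation gives 22 once then 9 forever.
  15/(1−β) ≥ 22 + 9β/(1−β) ⇒ β ≥ 7/13.
Ben: cooperation gives 11 each period; deviation gives 15 once then 3 forever.
  β ≥ 4/12 = 1/3.
Both must hold, so the binding constraint is Fay's: β ≥ 7/13.

Fay; β ≥ 7/13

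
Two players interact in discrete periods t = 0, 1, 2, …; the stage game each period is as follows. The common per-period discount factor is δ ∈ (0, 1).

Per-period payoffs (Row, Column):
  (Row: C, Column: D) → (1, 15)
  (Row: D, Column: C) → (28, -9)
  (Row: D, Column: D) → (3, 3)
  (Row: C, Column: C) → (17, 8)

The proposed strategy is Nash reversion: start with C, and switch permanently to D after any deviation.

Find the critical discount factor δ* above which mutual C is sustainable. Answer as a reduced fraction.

Row's threshold: (28−17)/(28−3) = 11/25.
Column's threshold: (15−8)/(15−3) = 7/12.
11/25 < 7/12, so Column binds and δ* = 7/12.

7/12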